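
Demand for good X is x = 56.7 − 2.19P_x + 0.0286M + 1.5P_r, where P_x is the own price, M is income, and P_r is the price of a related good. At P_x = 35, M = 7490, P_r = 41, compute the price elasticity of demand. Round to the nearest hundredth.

Substituting, x = 56.7 − 2.19(35) + 0.0286(7490) + 1.5(41) = 56.7 − 76.65 + 214.214 + 61.5 = 255.764.
∂x/∂P_x = −2.19, so E_p = (−2.19)·(35/255.764) ≈ -0.30.
|E_p| < 1: demand is inelastic.

-0.30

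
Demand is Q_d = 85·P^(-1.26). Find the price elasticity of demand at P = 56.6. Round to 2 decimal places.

-1.26

For a Cobb–Douglas (constant-elasticity) form Q_d = A·P^α·…, the elasticity with respect to P equals the exponent α at every point.
Here the exponent on P is -1.26, so the price elasticity of demand is -1.26.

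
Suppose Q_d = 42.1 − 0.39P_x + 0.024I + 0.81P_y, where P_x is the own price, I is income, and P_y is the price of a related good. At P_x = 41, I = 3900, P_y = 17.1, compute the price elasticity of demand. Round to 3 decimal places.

-0.120

Q_d = 42.1 − 0.39(41) + 0.024(3900) + 0.81(17.1) = 42.1 − 15.99 + 93.6 + 13.851 = 133.561.
∂Q_d/∂P_x = −0.39, so E_p = (−0.39)·(41/133.561) ≈ -0.120.
|E_p| < 1: demand is inelastic.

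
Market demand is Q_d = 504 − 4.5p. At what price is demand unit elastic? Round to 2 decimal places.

For linear demand Q_d = a − bp, E = −bp/(a − bp). |E| = 1 ⇒ bp = a − bp ⇒ p = a/(2b).
p = 504/(2·4.5) = 56.00.

56.00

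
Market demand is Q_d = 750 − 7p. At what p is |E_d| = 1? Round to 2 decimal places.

For linear demand Q_d = a − bp, E = −bp/(a − bp). |E| = 1 ⇒ bp = a − bp ⇒ p = a/(2b).
p = 750/(2·7) ≈ 53.57.

53.57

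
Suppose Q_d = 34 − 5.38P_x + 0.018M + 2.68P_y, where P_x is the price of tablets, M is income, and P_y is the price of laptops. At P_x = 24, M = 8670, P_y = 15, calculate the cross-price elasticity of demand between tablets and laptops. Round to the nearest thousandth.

0.397

First evaluate Q_d: 34 − 5.38(24) + 0.018(8670) + 2.68(15) = 34 − 129.12 + 156.06 + 40.2 = 101.14.
∂Q_d/∂P_y = +2.68, so E_xy = 2.68·(15/101.14) ≈ 0.397.
E_xy > 0: the goods are substitutes.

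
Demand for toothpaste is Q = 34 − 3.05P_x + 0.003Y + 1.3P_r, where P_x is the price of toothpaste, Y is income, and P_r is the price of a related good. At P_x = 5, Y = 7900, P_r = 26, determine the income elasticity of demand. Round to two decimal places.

At the given point, Q = 34 − 3.05(5) + 0.003(7900) + 1.3(26) = 34 − 15.25 + 23.7 + 33.8 = 76.25.
∂Q/∂Y = +0.003, so E_I = 0.003·(7900/76.25) ≈ 0.31.
E_I ∈ (0,1): normal good (necessity).

0.31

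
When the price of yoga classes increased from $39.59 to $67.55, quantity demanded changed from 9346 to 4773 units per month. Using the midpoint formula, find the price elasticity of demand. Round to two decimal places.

%Δq = (4773 − 9346)/[(9346 + 4773)/2] = -4573/7059.5 ≈ -0.6478.
%ΔP = (67.55 − 39.59)/[(39.59 + 67.55)/2] = 27.96/53.57 ≈ 0.5219.
Arc elasticity E = %Δq/%ΔP ≈ -0.6478/0.5219 ≈ -1.24.
|E| > 1: demand is elastic over this range.

-1.24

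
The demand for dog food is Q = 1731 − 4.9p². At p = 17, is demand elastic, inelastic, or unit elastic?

elastic

At p = 17, Q = 314.9.
dQ/dp = −2·4.9·p = −166.6.
Point elasticity E = (dQ/dp)·(p/Q) = -166.6 × 17/314.9 ≈ -8.994.
|E| ≈ 8.994 > 1, so demand is elastic.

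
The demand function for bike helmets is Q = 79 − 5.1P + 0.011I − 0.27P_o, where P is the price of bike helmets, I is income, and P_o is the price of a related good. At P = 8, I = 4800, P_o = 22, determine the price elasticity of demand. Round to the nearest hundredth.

-0.48

Substituting, Q = 79 − 5.1(8) + 0.011(4800) − 0.27(22) = 79 − 40.8 + 52.8 − 5.94 = 85.06.
∂Q/∂P = −5.1, so E_p = (−5.1)·(8/85.06) ≈ -0.48.
|E_p| < 1: demand is inelastic.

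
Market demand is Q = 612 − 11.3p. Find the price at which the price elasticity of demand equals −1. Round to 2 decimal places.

For linear demand Q = a − bp, E = −bp/(a − bp). |E| = 1 ⇒ bp = a − bp ⇒ p = a/(2b).
p = 612/(2·11.3) ≈ 27.08.

27.08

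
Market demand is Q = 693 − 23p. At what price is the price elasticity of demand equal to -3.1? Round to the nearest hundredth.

Set −bp/(a − bp) = −3.1 ⇒ bp = 3.1(a − bp) ⇒ bp(1+3.1) = 3.1·a.
p = 3.1·693/(23·4.1) ≈ 22.78.

22.78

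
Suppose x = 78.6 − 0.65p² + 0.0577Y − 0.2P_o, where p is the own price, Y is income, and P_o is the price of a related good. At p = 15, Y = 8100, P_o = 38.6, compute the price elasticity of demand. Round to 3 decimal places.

Evaluating quantity at (p, Y, P_o) gives x = 78.6 − 0.65(15)² + 0.0577(8100) − 0.2(38.6) = 78.6 − 146.25 + 467.37 − 7.72 = 392.
∂x/∂p = −2·0.65·p = -19.5, so E_p = -19.5·(15/392) ≈ -0.746.
|E_p| < 1: demand is inelastic.

-0.746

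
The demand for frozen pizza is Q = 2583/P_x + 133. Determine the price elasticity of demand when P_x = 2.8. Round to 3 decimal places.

-0.874

At P_x = 2.8, Q = 1055.5.
dQ/dP_x = −2583/P_x² = −329.4643.
Point elasticity E = (dQ/dP_x)·(P_x/Q) = -329.4643 × 2.8/1055.5 ≈ -0.874.
|E| < 1, so demand is inelastic at this price.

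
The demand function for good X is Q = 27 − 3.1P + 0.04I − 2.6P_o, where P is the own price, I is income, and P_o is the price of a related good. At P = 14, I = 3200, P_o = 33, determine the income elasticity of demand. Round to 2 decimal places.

4.96

Evaluating quantity at (P, I, P_o) gives Q = 27 − 3.1(14) + 0.04(3200) − 2.6(33) = 27 − 43.4 + 128 − 85.8 = 25.8.
∂Q/∂I = +0.04, so E_I = 0.04·(3200/25.8) ≈ 4.96.
E_I > 1: normal good (luxury).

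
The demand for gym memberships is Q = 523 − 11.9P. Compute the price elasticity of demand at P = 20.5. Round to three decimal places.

-0.874

At P = 20.5, Q = 279.05.
dQ/dP = −11.9.
Point elasticity E = (dQ/dP)·(P/Q) = -11.9 × 20.5/279.05 ≈ -0.874.
|E| < 1, so demand is inelastic at this price.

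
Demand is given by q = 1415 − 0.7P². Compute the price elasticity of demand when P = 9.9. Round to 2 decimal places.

-0.10

At P = 9.9, q = 1346.393.
dq/dP = −2·0.7·P = −13.86.
Point elasticity E = (dq/dP)·(P/q) = -13.86 × 9.9/1346.393 ≈ -0.10.
|E| < 1, so demand is inelastic at this price.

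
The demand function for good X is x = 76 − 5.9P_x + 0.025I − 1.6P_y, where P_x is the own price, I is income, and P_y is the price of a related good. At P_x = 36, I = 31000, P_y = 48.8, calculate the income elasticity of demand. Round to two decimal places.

1.38

At the given point, x = 76 − 5.9(36) + 0.025(31000) − 1.6(48.8) = 76 − 212.4 + 775 − 78.08 = 560.52.
∂x/∂I = +0.025, so E_I = 0.025·(31000/560.52) ≈ 1.38.
E_I > 1: normal good (luxury).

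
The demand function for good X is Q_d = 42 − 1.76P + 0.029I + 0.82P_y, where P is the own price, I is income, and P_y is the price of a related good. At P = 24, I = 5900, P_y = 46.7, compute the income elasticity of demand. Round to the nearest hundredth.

Evaluating quantity at (P, I, P_y) gives Q_d = 42 − 1.76(24) + 0.029(5900) + 0.82(46.7) = 42 − 42.24 + 171.1 + 38.294 = 209.154.
∂Q_d/∂I = +0.029, so E_I = 0.029·(5900/209.154) ≈ 0.82.
E_I ∈ (0,1): normal good (necessity).

0.82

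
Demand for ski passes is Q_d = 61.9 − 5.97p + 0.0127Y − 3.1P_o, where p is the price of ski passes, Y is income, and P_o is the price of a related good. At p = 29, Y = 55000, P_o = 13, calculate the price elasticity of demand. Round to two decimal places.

-0.32

Substituting, Q_d = 61.9 − 5.97(29) + 0.0127(55000) − 3.1(13) = 61.9 − 173.13 + 698.5 − 40.3 = 546.97.
∂Q_d/∂p = −5.97, so E_p = (−5.97)·(29/546.97) ≈ -0.32.
|E_p| < 1: demand is inelastic.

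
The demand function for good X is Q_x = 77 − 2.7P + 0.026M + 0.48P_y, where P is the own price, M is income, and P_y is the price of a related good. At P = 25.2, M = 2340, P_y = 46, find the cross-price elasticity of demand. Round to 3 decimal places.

0.240

Q_x = 77 − 2.7(25.2) + 0.026(2340) + 0.48(46) = 77 − 68.04 + 60.84 + 22.08 = 91.88.
∂Q_x/∂P_y = +0.48, so E_xy = 0.48·(46/91.88) ≈ 0.240.
E_xy > 0: the goods are substitutes.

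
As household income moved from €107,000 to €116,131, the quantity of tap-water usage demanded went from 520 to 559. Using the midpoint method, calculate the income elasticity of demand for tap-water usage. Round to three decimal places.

0.883

%ΔQ = (559 − 520)/[(520+559)/2] = 39/539.5 ≈ 0.0723.
%ΔI = (116,131 − 107,000)/[(107,000+116,131)/2] = 9131/111565.5 ≈ 0.0818.
E_I = %ΔQ/%ΔI ≈ 0.883.
E_I ∈ (0,1): normal good (necessity).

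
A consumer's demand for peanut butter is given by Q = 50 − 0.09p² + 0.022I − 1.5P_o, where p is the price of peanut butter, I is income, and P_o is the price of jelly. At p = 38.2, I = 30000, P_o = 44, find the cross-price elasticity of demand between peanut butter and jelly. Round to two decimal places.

Substituting, Q = 50 − 0.09(38.2)² + 0.022(30000) − 1.5(44) = 50 − 131.3316 + 660 − 66 = 512.6684.
∂Q/∂P_o = −1.5, so E_xy = -1.5·(44/512.6684) ≈ -0.13.
E_xy < 0: the goods are complements.

-0.13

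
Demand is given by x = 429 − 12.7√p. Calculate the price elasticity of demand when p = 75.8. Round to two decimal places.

-0.17

At p = 75.8, x = 318.4297.
dx/dp = −12.7/(2√p) = −12.7/(2·8.7063).
Point elasticity E = (dx/dp)·(p/x) = -0.7294 × 75.8/318.4297 ≈ -0.17.
|E| < 1, so demand is inelastic at this price.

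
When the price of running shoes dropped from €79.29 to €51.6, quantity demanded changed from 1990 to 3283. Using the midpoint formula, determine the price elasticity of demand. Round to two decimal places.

-1.16

%Δq = (3283 − 1990)/[(1990 + 3283)/2] = 1293/2636.5 ≈ 0.4904.
%ΔP = (51.6 − 79.29)/[(79.29 + 51.6)/2] = -27.69/65.445 ≈ -0.4231.
Arc elasticity E = %Δq/%ΔP ≈ 0.4904/-0.4231 ≈ -1.16.
|E| > 1: demand is elastic over this range.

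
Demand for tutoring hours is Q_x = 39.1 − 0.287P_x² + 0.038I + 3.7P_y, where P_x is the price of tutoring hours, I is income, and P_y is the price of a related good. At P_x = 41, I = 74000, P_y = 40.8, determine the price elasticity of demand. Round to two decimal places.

Substituting, Q_x = 39.1 − 0.287(41)² + 0.038(74000) + 3.7(40.8) = 39.1 − 482.447 + 2812 + 150.96 = 2519.613.
∂Q_x/∂P_x = −2·0.287·P_x = -23.534, so E_p = -23.534·(41/2519.613) ≈ -0.38.
|E_p| < 1: demand is inelastic.

-0.38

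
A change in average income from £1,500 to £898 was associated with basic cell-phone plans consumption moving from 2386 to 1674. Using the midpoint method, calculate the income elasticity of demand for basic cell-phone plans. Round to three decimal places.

0.699

%ΔQ = (1674 − 2386)/[(2386+1674)/2] = -712/2030 ≈ -0.3507.
%ΔI = (898 − 1,500)/[(1,500+898)/2] = -602/1199 ≈ -0.5021.
E_I = %ΔQ/%ΔI ≈ 0.699.
E_I ∈ (0,1): normal good (necessity).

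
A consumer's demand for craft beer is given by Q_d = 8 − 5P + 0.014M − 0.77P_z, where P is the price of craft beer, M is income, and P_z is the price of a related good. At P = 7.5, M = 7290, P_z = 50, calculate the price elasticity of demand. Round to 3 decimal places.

-1.101

At the given point, Q_d = 8 − 5(7.5) + 0.014(7290) − 0.77(50) = 8 − 37.5 + 102.06 − 38.5 = 34.06.
∂Q_d/∂P = −5, so E_p = (−5)·(7.5/34.06) ≈ -1.101.
|E_p| > 1: demand is elastic.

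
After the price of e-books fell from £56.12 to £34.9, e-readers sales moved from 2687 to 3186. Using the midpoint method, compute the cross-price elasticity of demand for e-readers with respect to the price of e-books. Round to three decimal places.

%ΔQ_x = (3186 − 2687)/[(2687+3186)/2] = 499/2936.5 ≈ 0.1699.
%ΔP_y = (34.9 − 56.12)/[(56.12+34.9)/2] ≈ -0.4663.
E_xy = 0.1699/-0.4663 ≈ -0.364.
E_xy < 0, so e-readers and e-books are complements.

-0.364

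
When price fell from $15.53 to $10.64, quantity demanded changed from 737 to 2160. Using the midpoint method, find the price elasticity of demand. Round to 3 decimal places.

%ΔQ = (2160 − 737)/[(737 + 2160)/2] = 1423/1448.5 ≈ 0.9824.
%Δp = (10.64 − 15.53)/[(15.53 + 10.64)/2] = -4.89/13.085 ≈ -0.3737.
Arc elasticity E = %ΔQ/%Δp ≈ 0.9824/-0.3737 ≈ -2.629.
|E| > 1: demand is elastic over this range.

-2.629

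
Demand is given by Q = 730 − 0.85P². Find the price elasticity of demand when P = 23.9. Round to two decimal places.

-3.97

At P = 23.9, Q = 244.4715.
dQ/dP = −2·0.85·P = −40.63.
Point elasticity E = (dQ/dP)·(P/Q) = -40.63 × 23.9/244.4715 ≈ -3.97.
|E| > 1, so demand is elastic at this price.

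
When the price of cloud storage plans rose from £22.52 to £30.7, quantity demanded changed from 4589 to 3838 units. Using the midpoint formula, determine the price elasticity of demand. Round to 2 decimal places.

-0.58

%Δq = (3838 − 4589)/[(4589 + 3838)/2] = -751/4213.5 ≈ -0.1782.
%Δp = (30.7 − 22.52)/[(22.52 + 30.7)/2] = 8.18/26.61 ≈ 0.3074.
Arc elasticity E = %Δq/%Δp ≈ -0.1782/0.3074 ≈ -0.58.
|E| < 1: demand is inelastic over this range.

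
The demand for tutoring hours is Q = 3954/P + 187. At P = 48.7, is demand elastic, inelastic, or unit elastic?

inelastic

At P = 48.7, Q = 268.191.
dQ/dP = −3954/P² = −1.6672.
Point elasticity E = (dQ/dP)·(P/Q) = -1.6672 × 48.7/268.191 ≈ -0.303.
|E| ≈ 0.303 < 1, so demand is inelastic.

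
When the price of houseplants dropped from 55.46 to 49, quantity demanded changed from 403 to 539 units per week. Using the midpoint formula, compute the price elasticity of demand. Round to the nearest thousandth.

-2.335

%ΔQ = (539 − 403)/[(403 + 539)/2] = 136/471 ≈ 0.2887.
%ΔP = (49 − 55.46)/[(55.46 + 49)/2] = -6.46/52.23 ≈ -0.1237.
Arc elasticity E = %ΔQ/%ΔP ≈ 0.2887/-0.1237 ≈ -2.335.
|E| > 1: demand is elastic over this range.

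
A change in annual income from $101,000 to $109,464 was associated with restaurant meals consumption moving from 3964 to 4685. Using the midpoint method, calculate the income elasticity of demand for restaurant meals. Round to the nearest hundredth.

%ΔQ = (4685 − 3964)/[(3964+4685)/2] = 721/4324.5 ≈ 0.1667.
%ΔM = (109,464 − 101,000)/[(101,000+109,464)/2] = 8464/105232 ≈ 0.0804.
E_I = %ΔQ/%ΔM ≈ 2.07.
E_I > 1: normal good (luxury).

2.07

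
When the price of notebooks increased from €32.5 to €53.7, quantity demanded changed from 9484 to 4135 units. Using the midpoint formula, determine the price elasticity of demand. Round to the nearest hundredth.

%ΔQ = (4135 − 9484)/[(9484 + 4135)/2] = -5349/6809.5 ≈ -0.7855.
%ΔP = (53.7 − 32.5)/[(32.5 + 53.7)/2] = 21.2/43.1 ≈ 0.4919.
Arc elasticity E = %ΔQ/%ΔP ≈ -0.7855/0.4919 ≈ -1.60.
|E| > 1: demand is elastic over this range.

-1.60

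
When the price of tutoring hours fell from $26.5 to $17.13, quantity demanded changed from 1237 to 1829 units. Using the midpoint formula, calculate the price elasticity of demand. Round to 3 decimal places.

%Δq = (1829 − 1237)/[(1237 + 1829)/2] = 592/1533 ≈ 0.3862.
%Δp = (17.13 − 26.5)/[(26.5 + 17.13)/2] = -9.37/21.815 ≈ -0.4295.
Arc elasticity E = %Δq/%Δp ≈ 0.3862/-0.4295 ≈ -0.899.
|E| < 1: demand is inelastic over this range.

-0.899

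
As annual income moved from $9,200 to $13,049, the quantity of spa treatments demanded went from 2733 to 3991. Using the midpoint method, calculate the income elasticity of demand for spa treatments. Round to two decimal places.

1.08

%ΔQ = (3991 − 2733)/[(2733+3991)/2] = 1258/3362 ≈ 0.3742.
%ΔY = (13,049 − 9,200)/[(9,200+13,049)/2] = 3849/11124.5 ≈ 0.3460.
E_I = %ΔQ/%ΔY ≈ 1.08.
E_I > 1: normal good (luxury).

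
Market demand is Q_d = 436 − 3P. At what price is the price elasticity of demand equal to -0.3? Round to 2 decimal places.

Set −bP/(a − bP) = −0.3 ⇒ bP = 0.3(a − bP) ⇒ bP(1+0.3) = 0.3·a.
P = 0.3·436/(3·1.3) ≈ 33.54.

33.54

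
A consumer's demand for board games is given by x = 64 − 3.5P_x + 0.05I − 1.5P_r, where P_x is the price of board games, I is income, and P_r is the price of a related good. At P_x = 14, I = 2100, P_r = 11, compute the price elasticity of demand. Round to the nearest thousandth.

Evaluating quantity at (P_x, I, P_r) gives x = 64 − 3.5(14) + 0.05(2100) − 1.5(11) = 64 − 49 + 105 − 16.5 = 103.5.
∂x/∂P_x = −3.5, so E_p = (−3.5)·(14/103.5) ≈ -0.473.
|E_p| < 1: demand is inelastic.

-0.473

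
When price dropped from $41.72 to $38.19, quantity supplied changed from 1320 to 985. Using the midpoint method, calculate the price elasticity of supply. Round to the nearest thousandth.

3.290

%ΔQ = (985 − 1320)/[(1320 + 985)/2] = -335/1152.5 ≈ -0.2907.
%Δp = (38.19 − 41.72)/[(41.72 + 38.19)/2] = -3.53/39.955 ≈ -0.0883.
Arc elasticity E = %ΔQ/%Δp ≈ -0.2907/-0.0883 ≈ 3.290.
|E| > 1: supply is elastic over this range.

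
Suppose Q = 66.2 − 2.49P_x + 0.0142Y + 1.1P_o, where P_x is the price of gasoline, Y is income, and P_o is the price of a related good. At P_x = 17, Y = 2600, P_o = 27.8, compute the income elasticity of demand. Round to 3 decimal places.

At the given point, Q = 66.2 − 2.49(17) + 0.0142(2600) + 1.1(27.8) = 66.2 − 42.33 + 36.92 + 30.58 = 91.37.
∂Q/∂Y = +0.0142, so E_I = 0.0142·(2600/91.37) ≈ 0.404.
E_I ∈ (0,1): normal good (necessity).

0.404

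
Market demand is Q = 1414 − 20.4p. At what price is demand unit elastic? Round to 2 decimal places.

34.66

For linear demand Q = a − bp, E = −bp/(a − bp). |E| = 1 ⇒ bp = a − bp ⇒ p = a/(2b).
p = 1414/(2·20.4) ≈ 34.66.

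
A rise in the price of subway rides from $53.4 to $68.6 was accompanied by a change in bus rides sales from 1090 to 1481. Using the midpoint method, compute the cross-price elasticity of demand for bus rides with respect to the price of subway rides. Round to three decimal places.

%ΔQ_x = (1481 − 1090)/[(1090+1481)/2] = 391/1285.5 ≈ 0.3042.
%ΔP_y = (68.6 − 53.4)/[(53.4+68.6)/2] ≈ 0.2492.
E_xy = 0.3042/0.2492 ≈ 1.221.
E_xy > 0, so bus rides and subway rides are substitutes.

1.221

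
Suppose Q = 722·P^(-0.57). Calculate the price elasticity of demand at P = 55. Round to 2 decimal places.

For a Cobb–Douglas (constant-elasticity) form Q = A·P^α·…, the elasticity with respect to P equals the exponent α at every point.
Here the exponent on P is -0.57, so the price elasticity of demand is -0.57.

-0.57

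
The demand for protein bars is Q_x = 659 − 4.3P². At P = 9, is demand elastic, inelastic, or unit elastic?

elastic

At P = 9, Q_x = 310.7.
dQ_x/dP = −2·4.3·P = −77.4.
Point elasticity E = (dQ_x/dP)·(P/Q_x) = -77.4 × 9/310.7 ≈ -2.242.
|E| ≈ 2.242 > 1, so demand is elastic.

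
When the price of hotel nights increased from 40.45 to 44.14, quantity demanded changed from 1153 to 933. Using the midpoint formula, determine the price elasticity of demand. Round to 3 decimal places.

%Δq = (933 − 1153)/[(1153 + 933)/2] = -220/1043 ≈ -0.2109.
%ΔP = (44.14 − 40.45)/[(40.45 + 44.14)/2] = 3.69/42.295 ≈ 0.0872.
Arc elasticity E = %Δq/%ΔP ≈ -0.2109/0.0872 ≈ -2.418.
|E| > 1: demand is elastic over this range.

-2.418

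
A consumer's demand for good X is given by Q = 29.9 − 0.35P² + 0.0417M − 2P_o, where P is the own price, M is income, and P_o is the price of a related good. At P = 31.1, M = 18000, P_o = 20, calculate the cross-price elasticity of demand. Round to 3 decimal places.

-0.100

Evaluating quantity at (P, M, P_o) gives Q = 29.9 − 0.35(31.1)² + 0.0417(18000) − 2(20) = 29.9 − 338.5235 + 750.6 − 40 = 401.9765.
∂Q/∂P_o = −2, so E_xy = -2·(20/401.9765) ≈ -0.100.
E_xy < 0: the goods are complements.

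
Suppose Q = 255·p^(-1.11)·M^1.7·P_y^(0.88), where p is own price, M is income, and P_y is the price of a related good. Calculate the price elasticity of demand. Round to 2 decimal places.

For a Cobb–Douglas (constant-elasticity) form Q = A·p^α·…, the elasticity with respect to p equals the exponent α at every point.
Here the exponent on p is -1.11, so the price elasticity of demand is -1.11.

-1.11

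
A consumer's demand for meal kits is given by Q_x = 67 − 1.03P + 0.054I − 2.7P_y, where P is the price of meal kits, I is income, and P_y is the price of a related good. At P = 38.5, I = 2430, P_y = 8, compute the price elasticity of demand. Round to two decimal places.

Evaluating quantity at (P, I, P_y) gives Q_x = 67 − 1.03(38.5) + 0.054(2430) − 2.7(8) = 67 − 39.655 + 131.22 − 21.6 = 136.965.
∂Q_x/∂P = −1.03, so E_p = (−1.03)·(38.5/136.965) ≈ -0.29.
|E_p| < 1: demand is inelastic.

-0.29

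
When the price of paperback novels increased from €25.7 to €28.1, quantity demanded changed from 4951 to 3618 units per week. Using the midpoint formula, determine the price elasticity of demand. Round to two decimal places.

%Δq = (3618 − 4951)/[(4951 + 3618)/2] = -1333/4284.5 ≈ -0.3111.
%Δp = (28.1 − 25.7)/[(25.7 + 28.1)/2] = 2.4/26.9 ≈ 0.0892.
Arc elasticity E = %Δq/%Δp ≈ -0.3111/0.0892 ≈ -3.49.
|E| > 1: demand is elastic over this range.

-3.49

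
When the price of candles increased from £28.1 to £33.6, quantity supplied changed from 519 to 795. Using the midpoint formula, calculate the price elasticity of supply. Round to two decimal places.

%ΔQ = (795 − 519)/[(519 + 795)/2] = 276/657 ≈ 0.4201.
%ΔP = (33.6 − 28.1)/[(28.1 + 33.6)/2] = 5.5/30.85 ≈ 0.1783.
Arc elasticity E = %ΔQ/%ΔP ≈ 0.4201/0.1783 ≈ 2.36.
|E| > 1: supply is elastic over this range.

2.36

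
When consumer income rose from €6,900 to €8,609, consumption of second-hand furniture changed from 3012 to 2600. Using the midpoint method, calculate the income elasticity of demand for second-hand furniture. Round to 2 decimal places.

%ΔQ = (2600 − 3012)/[(3012+2600)/2] = -412/2806 ≈ -0.1468.
%ΔM = (8,609 − 6,900)/[(6,900+8,609)/2] = 1709/7754.5 ≈ 0.2204.
E_I = %ΔQ/%ΔM ≈ -0.67.
E_I < 0: inferior good.

-0.67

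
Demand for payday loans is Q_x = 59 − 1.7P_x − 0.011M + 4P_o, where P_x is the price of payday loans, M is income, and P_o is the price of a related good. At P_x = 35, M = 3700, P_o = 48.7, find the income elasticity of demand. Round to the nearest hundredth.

-0.26

Evaluating quantity at (P_x, M, P_o) gives Q_x = 59 − 1.7(35) − 0.011(3700) + 4(48.7) = 59 − 59.5 − 40.7 + 194.8 = 153.6.
∂Q_x/∂M = −0.011, so E_I = -0.011·(3700/153.6) ≈ -0.26.
E_I < 0: inferior good.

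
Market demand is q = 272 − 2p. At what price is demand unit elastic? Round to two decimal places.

68.00

For linear demand q = a − bp, E = −bp/(a − bp). |E| = 1 ⇒ bp = a − bp ⇒ p = a/(2b).
p = 272/(2·2) = 68.00.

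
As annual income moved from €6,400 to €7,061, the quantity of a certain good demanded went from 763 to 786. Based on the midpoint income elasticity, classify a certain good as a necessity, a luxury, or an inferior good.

%ΔQ = (786 − 763)/[(763+786)/2] = 23/774.5 ≈ 0.0297.
%ΔI = (7,061 − 6,400)/[(6,400+7,061)/2] = 661/6730.5 ≈ 0.0982.
E_I = %ΔQ/%ΔI ≈ 0.302.
E_I ∈ (0,1): normal good (necessity).

necessity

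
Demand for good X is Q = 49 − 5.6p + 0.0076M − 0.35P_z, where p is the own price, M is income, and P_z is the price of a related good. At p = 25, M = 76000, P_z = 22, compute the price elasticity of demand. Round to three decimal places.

At the given point, Q = 49 − 5.6(25) + 0.0076(76000) − 0.35(22) = 49 − 140 + 577.6 − 7.7 = 478.9.
∂Q/∂p = −5.6, so E_p = (−5.6)·(25/478.9) ≈ -0.292.
|E_p| < 1: demand is inelastic.

-0.292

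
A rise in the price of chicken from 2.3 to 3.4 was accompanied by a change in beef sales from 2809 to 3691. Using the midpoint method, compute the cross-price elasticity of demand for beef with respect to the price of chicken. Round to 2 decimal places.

0.70

%ΔQ_x = (3691 − 2809)/[(2809+3691)/2] = 882/3250 ≈ 0.2714.
%ΔP_y = (3.4 − 2.3)/[(2.3+3.4)/2] ≈ 0.3860.
E_xy = 0.2714/0.3860 ≈ 0.70.
E_xy > 0, so beef and chicken are substitutes.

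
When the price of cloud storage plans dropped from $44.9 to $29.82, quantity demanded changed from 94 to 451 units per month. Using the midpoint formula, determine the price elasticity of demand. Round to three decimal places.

%Δq = (451 − 94)/[(94 + 451)/2] = 357/272.5 ≈ 1.3101.
%Δp = (29.82 − 44.9)/[(44.9 + 29.82)/2] = -15.08/37.36 ≈ -0.4036.
Arc elasticity E = %Δq/%Δp ≈ 1.3101/-0.4036 ≈ -3.246.
|E| > 1: demand is elastic over this range.

-3.246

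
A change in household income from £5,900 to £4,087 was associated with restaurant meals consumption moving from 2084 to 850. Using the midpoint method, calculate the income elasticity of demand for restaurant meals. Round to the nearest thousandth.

%ΔQ = (850 − 2084)/[(2084+850)/2] = -1234/1467 ≈ -0.8412.
%ΔM = (4,087 − 5,900)/[(5,900+4,087)/2] = -1813/4993.5 ≈ -0.3631.
E_I = %ΔQ/%ΔM ≈ 2.317.
E_I > 1: normal good (luxury).

2.317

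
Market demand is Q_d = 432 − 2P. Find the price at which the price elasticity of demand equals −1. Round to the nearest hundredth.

108.00

For linear demand Q_d = a − bP, E = −bP/(a − bP). |E| = 1 ⇒ bP = a − bP ⇒ P = a/(2b).
P = 432/(2·2) = 108.00.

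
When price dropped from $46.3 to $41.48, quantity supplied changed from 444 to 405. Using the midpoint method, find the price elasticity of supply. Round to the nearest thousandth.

%ΔQ = (405 − 444)/[(444 + 405)/2] = -39/424.5 ≈ -0.0919.
%Δp = (41.48 − 46.3)/[(46.3 + 41.48)/2] = -4.82/43.89 ≈ -0.1098.
Arc elasticity E = %ΔQ/%Δp ≈ -0.0919/-0.1098 ≈ 0.837.
|E| < 1: supply is inelastic over this range.

0.837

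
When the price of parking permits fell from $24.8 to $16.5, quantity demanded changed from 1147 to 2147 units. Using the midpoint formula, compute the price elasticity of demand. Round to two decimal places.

%Δq = (2147 − 1147)/[(1147 + 2147)/2] = 1000/1647 ≈ 0.6072.
%ΔP = (16.5 − 24.8)/[(24.8 + 16.5)/2] = -8.3/20.65 ≈ -0.4019.
Arc elasticity E = %Δq/%ΔP ≈ 0.6072/-0.4019 ≈ -1.51.
|E| > 1: demand is elastic over this range.

-1.51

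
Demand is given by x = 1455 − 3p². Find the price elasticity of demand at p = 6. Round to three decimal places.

-0.160

At p = 6, x = 1347.
dx/dp = −2·3·p = −36.
Point elasticity E = (dx/dp)·(p/x) = -36 × 6/1347 ≈ -0.160.
|E| < 1, so demand is inelastic at this price.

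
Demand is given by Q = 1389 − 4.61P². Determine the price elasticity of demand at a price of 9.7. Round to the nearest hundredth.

-0.91

At P = 9.7, Q = 955.2451.
dQ/dP = −2·4.61·P = −89.434.
Point elasticity E = (dQ/dP)·(P/Q) = -89.434 × 9.7/955.2451 ≈ -0.91.
|E| < 1, so demand is inelastic at this price.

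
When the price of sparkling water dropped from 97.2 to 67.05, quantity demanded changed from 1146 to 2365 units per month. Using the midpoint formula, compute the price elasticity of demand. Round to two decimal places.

%Δq = (2365 − 1146)/[(1146 + 2365)/2] = 1219/1755.5 ≈ 0.6944.
%ΔP = (67.05 − 97.2)/[(97.2 + 67.05)/2] = -30.15/82.125 ≈ -0.3671.
Arc elasticity E = %Δq/%ΔP ≈ 0.6944/-0.3671 ≈ -1.89.
|E| > 1: demand is elastic over this range.

-1.89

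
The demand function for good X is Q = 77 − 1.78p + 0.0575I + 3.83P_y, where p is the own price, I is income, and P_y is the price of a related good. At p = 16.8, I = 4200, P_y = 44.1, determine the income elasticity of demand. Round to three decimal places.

At the given point, Q = 77 − 1.78(16.8) + 0.0575(4200) + 3.83(44.1) = 77 − 29.904 + 241.5 + 168.903 = 457.499.
∂Q/∂I = +0.0575, so E_I = 0.0575·(4200/457.499) ≈ 0.528.
E_I ∈ (0,1): normal good (necessity).

0.528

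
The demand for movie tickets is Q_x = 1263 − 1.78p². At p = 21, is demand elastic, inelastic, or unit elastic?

elastic

At p = 21, Q_x = 478.02.
dQ_x/dp = −2·1.78·p = −74.76.
Point elasticity E = (dQ_x/dp)·(p/Q_x) = -74.76 × 21/478.02 ≈ -3.284.
|E| ≈ 3.284 > 1, so demand is elastic.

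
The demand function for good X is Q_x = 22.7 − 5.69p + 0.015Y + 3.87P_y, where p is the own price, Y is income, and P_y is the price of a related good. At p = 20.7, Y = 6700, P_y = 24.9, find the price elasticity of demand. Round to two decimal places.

At the given point, Q_x = 22.7 − 5.69(20.7) + 0.015(6700) + 3.87(24.9) = 22.7 − 117.783 + 100.5 + 96.363 = 101.78.
∂Q_x/∂p = −5.69, so E_p = (−5.69)·(20.7/101.78) ≈ -1.16.
|E_p| > 1: demand is elastic.

-1.16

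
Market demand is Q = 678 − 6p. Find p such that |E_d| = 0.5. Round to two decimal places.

Set −bp/(a − bp) = −0.5 ⇒ bp = 0.5(a − bp) ⇒ bp(1+0.5) = 0.5·a.
p = 0.5·678/(6·1.5) ≈ 37.67.

37.67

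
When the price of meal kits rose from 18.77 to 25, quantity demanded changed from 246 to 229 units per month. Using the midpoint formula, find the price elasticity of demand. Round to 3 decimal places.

-0.251

%ΔQ = (229 − 246)/[(246 + 229)/2] = -17/237.5 ≈ -0.0716.
%Δp = (25 − 18.77)/[(18.77 + 25)/2] = 6.23/21.885 ≈ 0.2847.
Arc elasticity E = %ΔQ/%Δp ≈ -0.0716/0.2847 ≈ -0.251.
|E| < 1: demand is inelastic over this range.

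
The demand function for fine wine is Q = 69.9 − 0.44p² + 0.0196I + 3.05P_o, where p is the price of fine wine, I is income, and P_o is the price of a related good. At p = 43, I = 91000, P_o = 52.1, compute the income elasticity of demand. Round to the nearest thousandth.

1.488

Substituting, Q = 69.9 − 0.44(43)² + 0.0196(91000) + 3.05(52.1) = 69.9 − 813.56 + 1783.6 + 158.905 = 1198.845.
∂Q/∂I = +0.0196, so E_I = 0.0196·(91000/1198.845) ≈ 1.488.
E_I > 1: normal good (luxury).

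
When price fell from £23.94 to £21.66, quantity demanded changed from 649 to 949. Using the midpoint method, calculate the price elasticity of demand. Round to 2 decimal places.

%ΔQ = (949 − 649)/[(649 + 949)/2] = 300/799 ≈ 0.3755.
%Δp = (21.66 − 23.94)/[(23.94 + 21.66)/2] = -2.28/22.8 ≈ -0.1000.
Arc elasticity E = %ΔQ/%Δp ≈ 0.3755/-0.1000 ≈ -3.75.
|E| > 1: demand is elastic over this range.

-3.75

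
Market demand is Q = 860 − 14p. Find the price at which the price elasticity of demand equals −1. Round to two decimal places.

30.71

For linear demand Q = a − bp, E = −bp/(a − bp). |E| = 1 ⇒ bp = a − bp ⇒ p = a/(2b).
p = 860/(2·14) ≈ 30.71.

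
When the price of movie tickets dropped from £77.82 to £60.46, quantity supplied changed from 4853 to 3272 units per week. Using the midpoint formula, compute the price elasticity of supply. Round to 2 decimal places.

1.55

%ΔQ = (3272 − 4853)/[(4853 + 3272)/2] = -1581/4062.5 ≈ -0.3892.
%ΔP = (60.46 − 77.82)/[(77.82 + 60.46)/2] = -17.36/69.14 ≈ -0.2511.
Arc elasticity E = %ΔQ/%ΔP ≈ -0.3892/-0.2511 ≈ 1.55.
|E| > 1: supply is elastic over this range.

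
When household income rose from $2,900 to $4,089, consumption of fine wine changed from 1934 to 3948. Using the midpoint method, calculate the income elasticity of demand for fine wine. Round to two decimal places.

%ΔQ = (3948 − 1934)/[(1934+3948)/2] = 2014/2941 ≈ 0.6848.
%ΔY = (4,089 − 2,900)/[(2,900+4,089)/2] = 1189/3494.5 ≈ 0.3402.
E_I = %ΔQ/%ΔY ≈ 2.01.
E_I > 1: normal good (luxury).

2.01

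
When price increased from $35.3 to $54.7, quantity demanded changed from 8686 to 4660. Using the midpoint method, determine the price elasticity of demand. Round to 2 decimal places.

-1.40

%ΔQ = (4660 − 8686)/[(8686 + 4660)/2] = -4026/6673 ≈ -0.6033.
%ΔP = (54.7 − 35.3)/[(35.3 + 54.7)/2] = 19.4/45 ≈ 0.4311.
Arc elasticity E = %ΔQ/%ΔP ≈ -0.6033/0.4311 ≈ -1.40.
|E| > 1: demand is elastic over this range.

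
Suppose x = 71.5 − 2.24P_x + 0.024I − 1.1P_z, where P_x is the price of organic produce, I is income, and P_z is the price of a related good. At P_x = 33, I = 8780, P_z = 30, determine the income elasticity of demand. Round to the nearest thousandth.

Substituting, x = 71.5 − 2.24(33) + 0.024(8780) − 1.1(30) = 71.5 − 73.92 + 210.72 − 33 = 175.3.
∂x/∂I = +0.024, so E_I = 0.024·(8780/175.3) ≈ 1.202.
E_I > 1: normal good (luxury).

1.202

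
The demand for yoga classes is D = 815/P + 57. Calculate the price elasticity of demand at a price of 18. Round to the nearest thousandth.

At P = 18, D = 102.2778.
dD/dP = −815/P² = −2.5154.
Point elasticity E = (dD/dP)·(P/D) = -2.5154 × 18/102.2778 ≈ -0.443.
|E| < 1, so demand is inelastic at this price.

-0.443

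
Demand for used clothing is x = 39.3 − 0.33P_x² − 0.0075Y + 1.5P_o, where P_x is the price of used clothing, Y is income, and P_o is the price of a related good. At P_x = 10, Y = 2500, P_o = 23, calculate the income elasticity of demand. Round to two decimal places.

First evaluate x: 39.3 − 0.33(10)² − 0.0075(2500) + 1.5(23) = 39.3 − 33 − 18.75 + 34.5 = 22.05.
∂x/∂Y = −0.0075, so E_I = -0.0075·(2500/22.05) ≈ -0.85.
E_I < 0: inferior good.

-0.85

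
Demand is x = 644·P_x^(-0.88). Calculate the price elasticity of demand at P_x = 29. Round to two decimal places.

For a Cobb–Douglas (constant-elasticity) form x = A·P_x^α·…, the elasticity with respect to P_x equals the exponent α at every point.
Here the exponent on P_x is -0.88, so the price elasticity of demand is -0.88.

-0.88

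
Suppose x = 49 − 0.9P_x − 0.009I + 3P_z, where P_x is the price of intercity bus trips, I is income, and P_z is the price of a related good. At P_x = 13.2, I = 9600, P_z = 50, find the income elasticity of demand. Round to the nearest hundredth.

-0.86

Evaluating quantity at (P_x, I, P_z) gives x = 49 − 0.9(13.2) − 0.009(9600) + 3(50) = 49 − 11.88 − 86.4 + 150 = 100.72.
∂x/∂I = −0.009, so E_I = -0.009·(9600/100.72) ≈ -0.86.
E_I < 0: inferior good.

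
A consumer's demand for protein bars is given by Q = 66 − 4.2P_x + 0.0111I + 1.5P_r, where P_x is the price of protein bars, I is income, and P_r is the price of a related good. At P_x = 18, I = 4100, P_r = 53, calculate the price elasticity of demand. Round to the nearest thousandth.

At the given point, Q = 66 − 4.2(18) + 0.0111(4100) + 1.5(53) = 66 − 75.6 + 45.51 + 79.5 = 115.41.
∂Q/∂P_x = −4.2, so E_p = (−4.2)·(18/115.41) ≈ -0.655.
|E_p| < 1: demand is inelastic.

-0.655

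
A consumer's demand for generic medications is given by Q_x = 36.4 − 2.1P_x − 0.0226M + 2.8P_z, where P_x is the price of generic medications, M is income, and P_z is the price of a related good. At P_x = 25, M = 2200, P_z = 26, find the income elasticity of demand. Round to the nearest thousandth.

-7.123

At the given point, Q_x = 36.4 − 2.1(25) − 0.0226(2200) + 2.8(26) = 36.4 − 52.5 − 49.72 + 72.8 = 6.98.
∂Q_x/∂M = −0.0226, so E_I = -0.0226·(2200/6.98) ≈ -7.123.
E_I < 0: inferior good.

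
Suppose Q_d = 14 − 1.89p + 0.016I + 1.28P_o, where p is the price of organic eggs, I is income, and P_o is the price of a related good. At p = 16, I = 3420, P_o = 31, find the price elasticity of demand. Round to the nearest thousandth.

Evaluating quantity at (p, I, P_o) gives Q_d = 14 − 1.89(16) + 0.016(3420) + 1.28(31) = 14 − 30.24 + 54.72 + 39.68 = 78.16.
∂Q_d/∂p = −1.89, so E_p = (−1.89)·(16/78.16) ≈ -0.387.
|E_p| < 1: demand is inelastic.

-0.387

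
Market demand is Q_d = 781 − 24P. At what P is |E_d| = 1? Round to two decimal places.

For linear demand Q_d = a − bP, E = −bP/(a − bP). |E| = 1 ⇒ bP = a − bP ⇒ P = a/(2b).
P = 781/(2·24) ≈ 16.27.

16.27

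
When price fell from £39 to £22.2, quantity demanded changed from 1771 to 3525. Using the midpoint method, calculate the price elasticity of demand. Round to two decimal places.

%Δq = (3525 − 1771)/[(1771 + 3525)/2] = 1754/2648 ≈ 0.6624.
%Δp = (22.2 − 39)/[(39 + 22.2)/2] = -16.8/30.6 ≈ -0.5490.
Arc elasticity E = %Δq/%Δp ≈ 0.6624/-0.5490 ≈ -1.21.
|E| > 1: demand is elastic over this range.

-1.21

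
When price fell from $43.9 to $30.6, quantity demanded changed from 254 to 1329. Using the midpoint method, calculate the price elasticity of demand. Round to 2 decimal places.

-3.80

%ΔQ = (1329 − 254)/[(254 + 1329)/2] = 1075/791.5 ≈ 1.3582.
%Δp = (30.6 − 43.9)/[(43.9 + 30.6)/2] = -13.3/37.25 ≈ -0.3570.
Arc elasticity E = %ΔQ/%Δp ≈ 1.3582/-0.3570 ≈ -3.80.
|E| > 1: demand is elastic over this range.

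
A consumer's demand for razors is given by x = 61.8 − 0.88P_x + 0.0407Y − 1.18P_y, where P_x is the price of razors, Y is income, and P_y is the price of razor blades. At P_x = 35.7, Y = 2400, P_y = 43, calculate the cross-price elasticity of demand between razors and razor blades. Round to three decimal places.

x = 61.8 − 0.88(35.7) + 0.0407(2400) − 1.18(43) = 61.8 − 31.416 + 97.68 − 50.74 = 77.324.
∂x/∂P_y = −1.18, so E_xy = -1.18·(43/77.324) ≈ -0.656.
E_xy < 0: the goods are complements.

-0.656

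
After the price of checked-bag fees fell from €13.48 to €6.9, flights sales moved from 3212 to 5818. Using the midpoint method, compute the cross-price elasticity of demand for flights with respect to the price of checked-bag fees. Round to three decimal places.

%ΔQ_x = (5818 − 3212)/[(3212+5818)/2] = 2606/4515 ≈ 0.5772.
%ΔP_y = (6.9 − 13.48)/[(13.48+6.9)/2] ≈ -0.6457.
E_xy = 0.5772/-0.6457 ≈ -0.894.
E_xy < 0, so flights and checked-bag fees are complements.

-0.894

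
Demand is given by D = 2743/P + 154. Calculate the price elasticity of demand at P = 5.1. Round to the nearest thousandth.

At P = 5.1, D = 691.8431.
dD/dP = −2743/P² = −105.4594.
Point elasticity E = (dD/dP)·(P/D) = -105.4594 × 5.1/691.8431 ≈ -0.777.
|E| < 1, so demand is inelastic at this price.

-0.777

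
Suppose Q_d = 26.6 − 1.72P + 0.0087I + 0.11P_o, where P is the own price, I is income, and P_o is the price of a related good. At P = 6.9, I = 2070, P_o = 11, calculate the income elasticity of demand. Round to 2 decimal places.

0.53

First evaluate Q_d: 26.6 − 1.72(6.9) + 0.0087(2070) + 0.11(11) = 26.6 − 11.868 + 18.009 + 1.21 = 33.951.
∂Q_d/∂I = +0.0087, so E_I = 0.0087·(2070/33.951) ≈ 0.53.
E_I ∈ (0,1): normal good (necessity).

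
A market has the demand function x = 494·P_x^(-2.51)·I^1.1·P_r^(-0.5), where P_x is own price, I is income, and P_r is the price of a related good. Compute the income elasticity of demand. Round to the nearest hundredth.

1.10

For a Cobb–Douglas (constant-elasticity) form x = A·I^α·…, the elasticity with respect to I equals the exponent α at every point.
Here the exponent on I is 1.1, so the income elasticity of demand is 1.10.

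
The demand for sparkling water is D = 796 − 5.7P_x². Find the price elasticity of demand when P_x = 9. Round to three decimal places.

-2.762

At P_x = 9, D = 334.3.
dD/dP_x = −2·5.7·P_x = −102.6.
Point elasticity E = (dD/dP_x)·(P_x/D) = -102.6 × 9/334.3 ≈ -2.762.
|E| > 1, so demand is elastic at this price.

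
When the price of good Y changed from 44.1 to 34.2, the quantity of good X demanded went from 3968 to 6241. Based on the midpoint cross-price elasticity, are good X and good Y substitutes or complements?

%ΔQ_x = (6241 − 3968)/[(3968+6241)/2] = 2273/5104.5 ≈ 0.4453.
%ΔP_y = (34.2 − 44.1)/[(44.1+34.2)/2] ≈ -0.2529.
E_xy = 0.4453/-0.2529 ≈ -1.761.
E_xy < 0, so the goods are complements.

complements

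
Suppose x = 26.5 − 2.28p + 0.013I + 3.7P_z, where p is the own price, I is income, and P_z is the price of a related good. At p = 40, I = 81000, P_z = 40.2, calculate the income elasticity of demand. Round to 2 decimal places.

0.93

At the given point, x = 26.5 − 2.28(40) + 0.013(81000) + 3.7(40.2) = 26.5 − 91.2 + 1053 + 148.74 = 1137.04.
∂x/∂I = +0.013, so E_I = 0.013·(81000/1137.04) ≈ 0.93.
E_I ∈ (0,1): normal good (necessity).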